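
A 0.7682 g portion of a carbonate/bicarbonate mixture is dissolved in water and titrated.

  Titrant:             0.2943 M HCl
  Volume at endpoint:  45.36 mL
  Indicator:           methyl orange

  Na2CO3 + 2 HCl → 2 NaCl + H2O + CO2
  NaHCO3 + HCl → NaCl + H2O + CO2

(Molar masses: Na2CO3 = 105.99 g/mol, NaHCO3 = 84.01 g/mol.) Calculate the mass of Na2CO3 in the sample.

n(HCl) = 0.04536 × 0.2943 = 0.01335 mol
Let x = n(Na2CO3), y = n(NaHCO3).
Titrant: 2x + 1y = 0.01335;  mass: 105.99x + 84.01y = 0.7682
Solving, x = 5.695 × 10^-3 mol, y = 1.959 × 10^-3 mol
mass of Na2CO3 = 5.695 × 10^-3 × 105.99 = 0.6037 g

0.6037 g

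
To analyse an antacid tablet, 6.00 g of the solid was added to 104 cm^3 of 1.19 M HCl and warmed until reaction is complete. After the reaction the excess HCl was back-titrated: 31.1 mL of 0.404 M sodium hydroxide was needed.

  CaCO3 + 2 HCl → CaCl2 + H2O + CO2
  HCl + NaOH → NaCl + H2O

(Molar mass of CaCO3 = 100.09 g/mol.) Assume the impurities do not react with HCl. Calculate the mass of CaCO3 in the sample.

n(HCl) added = 0.104 × 1.19 = 0.124 mol
n(NaOH) used in back-titration = 0.0311 × 0.404 = 0.0126 mol
n(HCl) left over = 0.0126 mol (1:1 ratio)
n(HCl) consumed by analyte = 0.124 − 0.0126 = 0.111 mol
From the 1:2 ratio, n(CaCO3) = 1/2 × 0.111 = 0.0556 mol
mass of CaCO3 = 0.0556 × 100.09 = 5.56 g

5.56 g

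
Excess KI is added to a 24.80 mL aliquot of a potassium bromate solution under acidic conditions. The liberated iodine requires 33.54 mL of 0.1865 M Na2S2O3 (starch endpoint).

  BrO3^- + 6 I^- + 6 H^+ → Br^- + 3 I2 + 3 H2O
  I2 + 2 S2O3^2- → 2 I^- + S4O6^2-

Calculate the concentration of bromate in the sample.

n(S2O3^2-) = 0.03354 × 0.1865 = 6.255 × 10^-3 mol
n(I2) = n(S2O3^2-)/2 = 3.128 × 10^-3 mol
From the 1:3 ratio, n(BrO3^-) in the aliquot = 1/3 × 3.128 × 10^-3 = 1.043 × 10^-3 mol
[BrO3^-] = 1.043 × 10^-3 / 0.02480 = 0.04204 mol/L

0.04204 M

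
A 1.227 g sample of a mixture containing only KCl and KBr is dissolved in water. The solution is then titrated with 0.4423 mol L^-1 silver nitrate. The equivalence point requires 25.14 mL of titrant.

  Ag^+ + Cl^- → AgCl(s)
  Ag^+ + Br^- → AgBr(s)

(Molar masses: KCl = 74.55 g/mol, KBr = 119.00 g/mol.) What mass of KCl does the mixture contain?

0.1614 g

n(AgNO3) = 0.02514 × 0.4423 = 0.01112 mol
Let x = n(KCl), y = n(KBr).
Titrant: 1x + 1y = 0.01112;  mass: 74.55x + 119.00y = 1.227
Solving, x = 2.164 × 10^-3 mol, y = 8.955 × 10^-3 mol
mass of KCl = 2.164 × 10^-3 × 74.55 = 0.1614 g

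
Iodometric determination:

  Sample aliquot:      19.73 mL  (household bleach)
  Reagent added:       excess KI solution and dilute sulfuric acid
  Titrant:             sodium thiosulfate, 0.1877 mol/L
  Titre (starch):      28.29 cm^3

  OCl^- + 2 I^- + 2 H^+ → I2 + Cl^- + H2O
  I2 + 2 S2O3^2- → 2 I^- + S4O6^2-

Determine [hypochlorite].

n(S2O3^2-) = 0.02829 × 0.1877 = 5.310 × 10^-3 mol
n(I2) = n(S2O3^2-)/2 = 2.655 × 10^-3 mol
n(OCl^-) in the aliquot = 2.655 × 10^-3 mol (1:1 ratio)
[OCl^-] = 2.655 × 10^-3 / 0.01973 = 0.1346 mol/L

0.1346 mol/L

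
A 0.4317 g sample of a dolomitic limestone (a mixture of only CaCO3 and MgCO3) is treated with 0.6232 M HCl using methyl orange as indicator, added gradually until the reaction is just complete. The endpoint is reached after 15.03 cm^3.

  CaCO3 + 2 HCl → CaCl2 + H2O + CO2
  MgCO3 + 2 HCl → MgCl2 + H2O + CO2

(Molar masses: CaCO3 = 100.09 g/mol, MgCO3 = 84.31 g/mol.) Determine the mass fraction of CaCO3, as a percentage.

n(HCl) = 0.01503 × 0.6232 = 9.367 × 10^-3 mol
Let x = n(CaCO3), y = n(MgCO3).
Titrant: 2x + 2y = 9.367 × 10^-3;  mass: 100.09x + 84.31y = 0.4317
Solving, x = 2.335 × 10^-3 mol, y = 2.348 × 10^-3 mol
mass of CaCO3 = 2.335 × 10^-3 × 100.09 = 0.2337 g
% CaCO3 = 0.2337 / 0.4317 × 100 = 54.14 %

54.14 %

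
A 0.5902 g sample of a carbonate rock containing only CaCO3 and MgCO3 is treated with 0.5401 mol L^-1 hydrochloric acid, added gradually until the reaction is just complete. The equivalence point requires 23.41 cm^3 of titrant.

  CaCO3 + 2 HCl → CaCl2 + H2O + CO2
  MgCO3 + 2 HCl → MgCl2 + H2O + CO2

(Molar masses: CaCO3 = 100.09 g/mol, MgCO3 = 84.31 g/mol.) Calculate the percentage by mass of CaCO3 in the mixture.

n(HCl) = 0.02341 × 0.5401 = 0.01264 mol
Let x = n(CaCO3), y = n(MgCO3).
Titrant: 2x + 2y = 0.01264;  mass: 100.09x + 84.31y = 0.5902
Solving, x = 3.625 × 10^-3 mol, y = 2.697 × 10^-3 mol
mass of CaCO3 = 3.625 × 10^-3 × 100.09 = 0.3628 g
% CaCO3 = 0.3628 / 0.5902 × 100 = 61.48 %

61.48 %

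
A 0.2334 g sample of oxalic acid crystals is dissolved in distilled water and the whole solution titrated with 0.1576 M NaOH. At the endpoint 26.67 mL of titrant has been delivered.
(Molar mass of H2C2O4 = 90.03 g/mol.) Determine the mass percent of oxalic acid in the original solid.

H2C2O4 + 2 NaOH → Na2C2O4 + 2 H2O
n(NaOH) = 0.02667 L × 0.1576 mol/L = 4.203 × 10^-3 mol
From the 1:2 ratio, n(H2C2O4) = 1/2 × 4.203 × 10^-3 = 2.102 × 10^-3 mol
mass of H2C2O4 = 2.102 × 10^-3 × 90.03 g/mol = 0.1892 g
% H2C2O4 = 0.1892 / 0.2334 × 100 = 81.07 %

81.07 %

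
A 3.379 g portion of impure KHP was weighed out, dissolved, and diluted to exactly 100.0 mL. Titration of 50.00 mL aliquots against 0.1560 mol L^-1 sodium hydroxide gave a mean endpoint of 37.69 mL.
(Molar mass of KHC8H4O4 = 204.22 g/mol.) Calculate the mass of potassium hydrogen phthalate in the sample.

KHC8H4O4 + NaOH → KNaC8H4O4 + H2O
n(NaOH) per titration = 0.03769 × 0.1560 = 5.880 × 10^-3 mol
n(KHC8H4O4) in each aliquot = 5.880 × 10^-3 mol (1:1 ratio)
n(KHC8H4O4) in the whole flask = 5.880 × 10^-3 × 100.0/50.00 = 0.01176 mol
mass of KHC8H4O4 = 0.01176 × 204.22 = 2.401 g

2.401 g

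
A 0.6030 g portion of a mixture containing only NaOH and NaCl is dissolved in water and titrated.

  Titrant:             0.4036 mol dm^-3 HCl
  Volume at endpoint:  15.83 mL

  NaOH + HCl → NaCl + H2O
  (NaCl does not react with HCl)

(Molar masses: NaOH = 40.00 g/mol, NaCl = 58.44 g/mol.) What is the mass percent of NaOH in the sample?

42.38 %

n(HCl) = 0.01583 × 0.4036 = 6.389 × 10^-3 mol
Let x = n(NaOH), y = n(NaCl).
Titrant: 1x = 6.389 × 10^-3;  mass: 40.00x + 58.44y = 0.6030
Solving, x = 6.389 × 10^-3 mol, y = 5.945 × 10^-3 mol
mass of NaOH = 6.389 × 10^-3 × 40.00 = 0.2556 g
% NaOH = 0.2556 / 0.6030 × 100 = 42.38 %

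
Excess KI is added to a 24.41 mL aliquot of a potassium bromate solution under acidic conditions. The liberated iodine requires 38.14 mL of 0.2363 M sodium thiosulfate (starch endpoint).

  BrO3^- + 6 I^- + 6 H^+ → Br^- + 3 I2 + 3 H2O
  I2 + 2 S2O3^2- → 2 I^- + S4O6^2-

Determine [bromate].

n(S2O3^2-) = 0.03814 × 0.2363 = 9.012 × 10^-3 mol
n(I2) = n(S2O3^2-)/2 = 4.506 × 10^-3 mol
From the 1:3 ratio, n(BrO3^-) in the aliquot = 1/3 × 4.506 × 10^-3 = 1.502 × 10^-3 mol
[BrO3^-] = 1.502 × 10^-3 / 0.02441 = 0.06154 mol/L

0.06154 M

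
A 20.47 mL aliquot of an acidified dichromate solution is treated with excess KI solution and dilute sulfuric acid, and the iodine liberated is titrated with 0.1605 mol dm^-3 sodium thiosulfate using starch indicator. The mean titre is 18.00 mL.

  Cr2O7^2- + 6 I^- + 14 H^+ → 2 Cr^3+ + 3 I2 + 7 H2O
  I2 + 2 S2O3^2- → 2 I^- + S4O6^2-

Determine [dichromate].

0.02352 mol/L

n(S2O3^2-) = 0.01800 × 0.1605 = 2.889 × 10^-3 mol
n(I2) = n(S2O3^2-)/2 = 1.445 × 10^-3 mol
From the 1:3 ratio, n(Cr2O7^2-) in the aliquot = 1/3 × 1.445 × 10^-3 = 4.815 × 10^-4 mol
[Cr2O7^2-] = 4.815 × 10^-4 / 0.02047 = 0.02352 mol/L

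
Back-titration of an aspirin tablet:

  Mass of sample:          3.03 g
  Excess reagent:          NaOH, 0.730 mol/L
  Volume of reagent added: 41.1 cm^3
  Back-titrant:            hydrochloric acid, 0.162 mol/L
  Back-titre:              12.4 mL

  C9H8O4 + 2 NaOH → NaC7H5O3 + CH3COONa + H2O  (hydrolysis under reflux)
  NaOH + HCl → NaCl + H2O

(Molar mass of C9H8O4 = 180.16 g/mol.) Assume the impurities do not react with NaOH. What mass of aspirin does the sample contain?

n(NaOH) added = 0.0411 × 0.730 = 0.0300 mol
n(HCl) used in back-titration = 0.0124 × 0.162 = 2.01 × 10^-3 mol
n(NaOH) left over = 2.01 × 10^-3 mol (1:1 ratio)
n(NaOH) consumed by analyte = 0.0300 − 2.01 × 10^-3 = 0.0280 mol
From the 1:2 ratio, n(C9H8O4) = 1/2 × 0.0280 = 0.0140 mol
mass of C9H8O4 = 0.0140 × 180.16 = 2.52 g

2.52 g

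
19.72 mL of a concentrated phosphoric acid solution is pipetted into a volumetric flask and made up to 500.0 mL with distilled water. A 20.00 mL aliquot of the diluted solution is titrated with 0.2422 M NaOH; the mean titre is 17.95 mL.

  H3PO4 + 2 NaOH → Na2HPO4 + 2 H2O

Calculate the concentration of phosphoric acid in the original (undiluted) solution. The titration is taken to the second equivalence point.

n(NaOH) = 0.01795 × 0.2422 = 4.347 × 10^-3 mol
From the 1:2 ratio, n(H3PO4) in the aliquot = 1/2 × 4.347 × 10^-3 = 2.174 × 10^-3 mol
[H3PO4]_dilute = 2.174 × 10^-3 / 0.02000 = 0.1087 mol/L
Dilution factor = 500.0 / 19.72 = 25.35
[H3PO4]_stock = 0.1087 × 25.35 = 2.756 mol/L

2.756 M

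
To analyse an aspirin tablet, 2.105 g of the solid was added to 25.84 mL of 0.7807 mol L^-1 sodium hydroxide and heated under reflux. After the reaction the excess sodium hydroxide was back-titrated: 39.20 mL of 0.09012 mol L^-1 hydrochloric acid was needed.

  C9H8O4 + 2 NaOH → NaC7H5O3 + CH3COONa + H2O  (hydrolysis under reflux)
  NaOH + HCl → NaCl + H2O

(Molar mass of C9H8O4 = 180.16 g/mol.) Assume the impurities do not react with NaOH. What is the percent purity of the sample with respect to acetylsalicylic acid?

n(NaOH) added = 0.02584 × 0.7807 = 0.02017 mol
n(HCl) used in back-titration = 0.03920 × 0.09012 = 3.533 × 10^-3 mol
n(NaOH) left over = 3.533 × 10^-3 mol (1:1 ratio)
n(NaOH) consumed by analyte = 0.02017 − 3.533 × 10^-3 = 0.01664 mol
From the 1:2 ratio, n(C9H8O4) = 1/2 × 0.01664 = 8.320 × 10^-3 mol
mass of C9H8O4 = 8.320 × 10^-3 × 180.16 = 1.499 g
% C9H8O4 = 1.499 / 2.105 × 100 = 71.21 %

71.21 %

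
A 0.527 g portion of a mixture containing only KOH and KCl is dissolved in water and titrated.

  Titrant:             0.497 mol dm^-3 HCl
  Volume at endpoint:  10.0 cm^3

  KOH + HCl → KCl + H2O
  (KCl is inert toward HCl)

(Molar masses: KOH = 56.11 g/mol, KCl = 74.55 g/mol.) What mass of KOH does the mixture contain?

0.279 g

n(HCl) = 0.0100 × 0.497 = 4.97 × 10^-3 mol
Let x = n(KOH), y = n(KCl).
Titrant: 1x = 4.97 × 10^-3;  mass: 56.11x + 74.55y = 0.527
Solving, x = 4.97 × 10^-3 mol, y = 3.33 × 10^-3 mol
mass of KOH = 4.97 × 10^-3 × 56.11 = 0.279 g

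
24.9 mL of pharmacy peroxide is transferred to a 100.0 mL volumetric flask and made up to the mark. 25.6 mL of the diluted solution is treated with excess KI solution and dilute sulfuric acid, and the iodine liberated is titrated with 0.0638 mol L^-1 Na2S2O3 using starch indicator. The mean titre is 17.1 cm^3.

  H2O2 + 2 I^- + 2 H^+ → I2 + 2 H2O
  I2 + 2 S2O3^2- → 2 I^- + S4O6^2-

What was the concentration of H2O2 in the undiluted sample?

0.0856 mol/L

n(S2O3^2-) = 0.0171 × 0.0638 = 1.09 × 10^-3 mol
n(I2) = n(S2O3^2-)/2 = 5.45 × 10^-4 mol
n(H2O2) in the aliquot = 5.45 × 10^-4 mol (1:1 ratio)
[H2O2]_dilute = 5.45 × 10^-4 / 0.0256 = 0.0213 mol/L
[H2O2]_original = 0.0213 × 100.0/24.9 = 0.0856 mol/L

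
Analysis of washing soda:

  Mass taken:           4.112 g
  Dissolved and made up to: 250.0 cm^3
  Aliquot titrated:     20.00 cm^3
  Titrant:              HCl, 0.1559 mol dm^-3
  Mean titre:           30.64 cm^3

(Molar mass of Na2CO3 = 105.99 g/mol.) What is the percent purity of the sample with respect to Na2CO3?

Na2CO3 + 2 HCl → 2 NaCl + H2O + CO2
n(HCl) per titration = 0.03064 × 0.1559 = 4.777 × 10^-3 mol
From the 1:2 ratio, n(Na2CO3) in each aliquot = 1/2 × 4.777 × 10^-3 = 2.388 × 10^-3 mol
n(Na2CO3) in the whole flask = 2.388 × 10^-3 × 250.0/20.00 = 0.02985 mol
mass of Na2CO3 = 0.02985 × 105.99 = 3.164 g
% Na2CO3 = 3.164 / 4.112 × 100 = 76.95 %

76.95 %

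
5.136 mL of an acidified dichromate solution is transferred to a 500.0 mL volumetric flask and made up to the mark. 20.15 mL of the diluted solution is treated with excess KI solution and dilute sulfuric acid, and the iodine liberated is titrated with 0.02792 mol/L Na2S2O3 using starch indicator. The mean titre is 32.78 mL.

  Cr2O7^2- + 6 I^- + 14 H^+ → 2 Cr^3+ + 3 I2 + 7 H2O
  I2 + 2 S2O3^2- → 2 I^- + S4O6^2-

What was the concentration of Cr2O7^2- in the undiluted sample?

0.7370 mol/L

n(S2O3^2-) = 0.03278 × 0.02792 = 9.152 × 10^-4 mol
n(I2) = n(S2O3^2-)/2 = 4.576 × 10^-4 mol
From the 1:3 ratio, n(Cr2O7^2-) in the aliquot = 1/3 × 4.576 × 10^-4 = 1.525 × 10^-4 mol
[Cr2O7^2-]_dilute = 1.525 × 10^-4 / 0.02015 = 0.007570 mol/L
[Cr2O7^2-]_original = 0.007570 × 500.0/5.136 = 0.7370 mol/L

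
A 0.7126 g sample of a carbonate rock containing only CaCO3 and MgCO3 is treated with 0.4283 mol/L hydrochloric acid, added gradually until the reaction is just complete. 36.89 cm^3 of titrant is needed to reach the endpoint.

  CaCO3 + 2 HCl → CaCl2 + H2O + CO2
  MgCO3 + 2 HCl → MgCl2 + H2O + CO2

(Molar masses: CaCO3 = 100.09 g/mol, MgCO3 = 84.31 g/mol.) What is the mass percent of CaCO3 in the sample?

n(HCl) = 0.03689 × 0.4283 = 0.01580 mol
Let x = n(CaCO3), y = n(MgCO3).
Titrant: 2x + 2y = 0.01580;  mass: 100.09x + 84.31y = 0.7126
Solving, x = 2.950 × 10^-3 mol, y = 4.950 × 10^-3 mol
mass of CaCO3 = 2.950 × 10^-3 × 100.09 = 0.2953 g
% CaCO3 = 0.2953 / 0.7126 × 100 = 41.44 %

41.44 %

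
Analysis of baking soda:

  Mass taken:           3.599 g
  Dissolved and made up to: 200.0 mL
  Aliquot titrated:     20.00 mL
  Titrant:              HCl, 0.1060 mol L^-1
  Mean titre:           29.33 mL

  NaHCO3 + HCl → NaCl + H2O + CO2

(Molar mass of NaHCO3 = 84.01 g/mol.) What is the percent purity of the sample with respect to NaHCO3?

72.57 %

n(HCl) per titration = 0.02933 × 0.1060 = 3.109 × 10^-3 mol
n(NaHCO3) in each aliquot = 3.109 × 10^-3 mol (1:1 ratio)
n(NaHCO3) in the whole flask = 3.109 × 10^-3 × 200.0/20.00 = 0.03109 mol
mass of NaHCO3 = 0.03109 × 84.01 = 2.612 g
% NaHCO3 = 2.612 / 3.599 × 100 = 72.57 %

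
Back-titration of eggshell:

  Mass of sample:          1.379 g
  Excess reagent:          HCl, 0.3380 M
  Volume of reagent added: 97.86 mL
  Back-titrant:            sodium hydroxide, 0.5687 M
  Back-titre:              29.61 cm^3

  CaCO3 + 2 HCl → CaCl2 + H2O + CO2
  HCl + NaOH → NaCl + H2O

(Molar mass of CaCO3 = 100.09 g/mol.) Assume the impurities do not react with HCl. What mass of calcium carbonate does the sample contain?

0.8126 g

n(HCl) added = 0.09786 × 0.3380 = 0.03308 mol
n(NaOH) used in back-titration = 0.02961 × 0.5687 = 0.01684 mol
n(HCl) left over = 0.01684 mol (1:1 ratio)
n(HCl) consumed by analyte = 0.03308 − 0.01684 = 0.01624 mol
From the 1:2 ratio, n(CaCO3) = 1/2 × 0.01624 = 8.119 × 10^-3 mol
mass of CaCO3 = 8.119 × 10^-3 × 100.09 = 0.8126 g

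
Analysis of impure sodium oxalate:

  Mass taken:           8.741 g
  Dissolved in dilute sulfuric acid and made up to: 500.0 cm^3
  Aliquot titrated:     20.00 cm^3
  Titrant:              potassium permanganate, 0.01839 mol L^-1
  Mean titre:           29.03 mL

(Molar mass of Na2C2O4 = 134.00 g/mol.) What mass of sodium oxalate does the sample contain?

2 MnO4^- + 5 C2O4^2- + 16 H^+ → 2 Mn^2+ + 10 CO2 + 8 H2O
n(KMnO4) per titration = 0.02903 × 0.01839 = 5.339 × 10^-4 mol
From the 5:2 ratio, n(Na2C2O4) in each aliquot = 5/2 × 5.339 × 10^-4 = 1.335 × 10^-3 mol
n(Na2C2O4) in the whole flask = 1.335 × 10^-3 × 500.0/20.00 = 0.03337 mol
mass of Na2C2O4 = 0.03337 × 134.00 = 4.471 g

4.471 g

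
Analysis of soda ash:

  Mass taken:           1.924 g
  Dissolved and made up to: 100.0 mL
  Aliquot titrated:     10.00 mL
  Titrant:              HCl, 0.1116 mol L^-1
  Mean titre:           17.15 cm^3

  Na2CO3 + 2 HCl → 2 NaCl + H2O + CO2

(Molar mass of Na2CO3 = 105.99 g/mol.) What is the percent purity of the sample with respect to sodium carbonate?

52.72 %

n(HCl) per titration = 0.01715 × 0.1116 = 1.914 × 10^-3 mol
From the 1:2 ratio, n(Na2CO3) in each aliquot = 1/2 × 1.914 × 10^-3 = 9.570 × 10^-4 mol
n(Na2CO3) in the whole flask = 9.570 × 10^-4 × 100.0/10.00 = 9.570 × 10^-3 mol
mass of Na2CO3 = 9.570 × 10^-3 × 105.99 = 1.014 g
% Na2CO3 = 1.014 / 1.924 × 100 = 52.72 %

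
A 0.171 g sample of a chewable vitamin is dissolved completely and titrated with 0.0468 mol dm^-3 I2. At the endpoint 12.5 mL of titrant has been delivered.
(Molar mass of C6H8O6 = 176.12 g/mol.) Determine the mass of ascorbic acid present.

C6H8O6 + I2 → C6H6O6 + 2 HI
n(I2) = 0.0125 L × 0.0468 mol/L = 5.85 × 10^-4 mol
n(C6H8O6) = 5.85 × 10^-4 mol (1:1 ratio)
mass of C6H8O6 = 5.85 × 10^-4 × 176.12 g/mol = 0.103 g

0.103 g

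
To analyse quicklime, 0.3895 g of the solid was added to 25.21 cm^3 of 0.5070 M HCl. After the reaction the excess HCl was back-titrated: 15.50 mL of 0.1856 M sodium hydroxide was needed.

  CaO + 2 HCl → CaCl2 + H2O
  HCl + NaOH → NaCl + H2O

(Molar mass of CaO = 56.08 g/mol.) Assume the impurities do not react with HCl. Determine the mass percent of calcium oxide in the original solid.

n(HCl) added = 0.02521 × 0.5070 = 0.01278 mol
n(NaOH) used in back-titration = 0.01550 × 0.1856 = 2.877 × 10^-3 mol
n(HCl) left over = 2.877 × 10^-3 mol (1:1 ratio)
n(HCl) consumed by analyte = 0.01278 − 2.877 × 10^-3 = 9.905 × 10^-3 mol
From the 1:2 ratio, n(CaO) = 1/2 × 9.905 × 10^-3 = 4.952 × 10^-3 mol
mass of CaO = 4.952 × 10^-3 × 56.08 = 0.2777 g
% CaO = 0.2777 / 0.3895 × 100 = 71.30 %

71.30 %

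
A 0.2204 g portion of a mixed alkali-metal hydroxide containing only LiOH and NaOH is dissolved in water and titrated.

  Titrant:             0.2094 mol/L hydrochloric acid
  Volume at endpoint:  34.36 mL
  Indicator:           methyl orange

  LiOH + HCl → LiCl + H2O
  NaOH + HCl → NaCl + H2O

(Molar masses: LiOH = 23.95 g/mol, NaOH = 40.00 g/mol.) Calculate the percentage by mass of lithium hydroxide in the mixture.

n(HCl) = 0.03436 × 0.2094 = 7.195 × 10^-3 mol
Let x = n(LiOH), y = n(NaOH).
Titrant: 1x + 1y = 7.195 × 10^-3;  mass: 23.95x + 40.00y = 0.2204
Solving, x = 4.199 × 10^-3 mol, y = 2.996 × 10^-3 mol
mass of LiOH = 4.199 × 10^-3 × 23.95 = 0.1006 g
% LiOH = 0.1006 / 0.2204 × 100 = 45.63 %

45.63 %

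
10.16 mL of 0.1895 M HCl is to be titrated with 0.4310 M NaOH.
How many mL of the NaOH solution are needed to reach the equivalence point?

4.467 mL

HCl + NaOH → NaCl + H2O
n(HCl) = 0.01016 L × 0.1895 mol/L = 1.925 × 10^-3 mol
n(NaOH) = 1.925 × 10^-3 mol (1:1 stoichiometry)
V(NaOH) = 1.925 × 10^-3 mol / 0.4310 mol/L = 0.004467 L = 4.467 mL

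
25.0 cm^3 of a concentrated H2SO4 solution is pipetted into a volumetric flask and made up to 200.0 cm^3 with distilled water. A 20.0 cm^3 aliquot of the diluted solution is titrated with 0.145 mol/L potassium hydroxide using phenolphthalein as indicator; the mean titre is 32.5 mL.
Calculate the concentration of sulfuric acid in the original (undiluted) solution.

H2SO4 + 2 KOH → K2SO4 + 2 H2O
n(KOH) = 0.0325 × 0.145 = 4.71 × 10^-3 mol
From the 1:2 ratio, n(H2SO4) in the aliquot = 1/2 × 4.71 × 10^-3 = 2.36 × 10^-3 mol
[H2SO4]_dilute = 2.36 × 10^-3 / 0.0200 = 0.118 mol/L
Dilution factor = 200.0 / 25.0 = 8.000
[H2SO4]_stock = 0.118 × 8.000 = 0.942 mol/L

0.942 mol/L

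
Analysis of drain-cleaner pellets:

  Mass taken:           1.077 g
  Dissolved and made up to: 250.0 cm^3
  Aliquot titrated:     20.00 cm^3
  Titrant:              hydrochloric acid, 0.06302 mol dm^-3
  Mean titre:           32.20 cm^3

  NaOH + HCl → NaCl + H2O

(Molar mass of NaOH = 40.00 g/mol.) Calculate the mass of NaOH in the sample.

n(HCl) per titration = 0.03220 × 0.06302 = 2.029 × 10^-3 mol
n(NaOH) in each aliquot = 2.029 × 10^-3 mol (1:1 ratio)
n(NaOH) in the whole flask = 2.029 × 10^-3 × 250.0/20.00 = 0.02537 mol
mass of NaOH = 0.02537 × 40.00 = 1.015 g

1.015 g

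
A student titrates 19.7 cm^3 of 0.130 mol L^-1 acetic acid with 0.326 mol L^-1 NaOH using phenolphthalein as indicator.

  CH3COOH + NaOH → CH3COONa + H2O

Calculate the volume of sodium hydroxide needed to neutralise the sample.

n(CH3COOH) = 0.0197 L × 0.130 mol/L = 2.56 × 10^-3 mol
n(NaOH) = 2.56 × 10^-3 mol (1:1 stoichiometry)
V(NaOH) = 2.56 × 10^-3 mol / 0.326 mol/L = 0.00786 L = 7.86 mL

7.86 mL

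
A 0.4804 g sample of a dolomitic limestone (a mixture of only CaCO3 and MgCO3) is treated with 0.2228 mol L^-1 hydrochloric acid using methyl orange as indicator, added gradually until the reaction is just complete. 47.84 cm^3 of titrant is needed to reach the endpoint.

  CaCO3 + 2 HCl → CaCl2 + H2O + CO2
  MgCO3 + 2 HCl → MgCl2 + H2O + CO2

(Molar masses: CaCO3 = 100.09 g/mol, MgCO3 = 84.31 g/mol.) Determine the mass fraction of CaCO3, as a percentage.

n(HCl) = 0.04784 × 0.2228 = 0.01066 mol
Let x = n(CaCO3), y = n(MgCO3).
Titrant: 2x + 2y = 0.01066;  mass: 100.09x + 84.31y = 0.4804
Solving, x = 1.970 × 10^-3 mol, y = 3.360 × 10^-3 mol
mass of CaCO3 = 1.970 × 10^-3 × 100.09 = 0.1971 g
% CaCO3 = 0.1971 / 0.4804 × 100 = 41.04 %

41.04 %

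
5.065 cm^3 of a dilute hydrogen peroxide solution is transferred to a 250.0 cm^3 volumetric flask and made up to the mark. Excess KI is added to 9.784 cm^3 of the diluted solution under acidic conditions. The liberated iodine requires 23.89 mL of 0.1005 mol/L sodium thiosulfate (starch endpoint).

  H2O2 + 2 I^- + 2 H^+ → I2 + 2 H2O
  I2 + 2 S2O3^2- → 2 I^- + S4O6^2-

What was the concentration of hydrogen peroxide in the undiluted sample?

6.056 mol/L

n(S2O3^2-) = 0.02389 × 0.1005 = 2.401 × 10^-3 mol
n(I2) = n(S2O3^2-)/2 = 1.200 × 10^-3 mol
n(H2O2) in the aliquot = 1.200 × 10^-3 mol (1:1 ratio)
[H2O2]_dilute = 1.200 × 10^-3 / 0.009784 = 0.1227 mol/L
[H2O2]_original = 0.1227 × 250.0/5.065 = 6.056 mol/L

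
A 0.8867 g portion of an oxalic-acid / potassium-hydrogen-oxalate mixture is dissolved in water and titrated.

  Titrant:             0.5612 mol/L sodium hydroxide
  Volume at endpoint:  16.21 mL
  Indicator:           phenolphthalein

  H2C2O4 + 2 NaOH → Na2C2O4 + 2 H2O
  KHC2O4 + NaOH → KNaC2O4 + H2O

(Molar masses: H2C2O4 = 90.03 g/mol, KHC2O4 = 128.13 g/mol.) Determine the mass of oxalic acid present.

0.1511 g

n(NaOH) = 0.01621 × 0.5612 = 9.097 × 10^-3 mol
Let x = n(H2C2O4), y = n(KHC2O4).
Titrant: 2x + 1y = 9.097 × 10^-3;  mass: 90.03x + 128.13y = 0.8867
Solving, x = 1.678 × 10^-3 mol, y = 5.741 × 10^-3 mol
mass of H2C2O4 = 1.678 × 10^-3 × 90.03 = 0.1511 g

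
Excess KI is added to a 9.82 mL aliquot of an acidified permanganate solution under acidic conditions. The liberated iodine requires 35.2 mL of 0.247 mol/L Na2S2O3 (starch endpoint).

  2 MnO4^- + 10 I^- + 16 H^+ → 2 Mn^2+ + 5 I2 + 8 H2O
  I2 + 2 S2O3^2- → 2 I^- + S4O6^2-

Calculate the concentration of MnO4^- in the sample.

n(S2O3^2-) = 0.0352 × 0.247 = 8.69 × 10^-3 mol
n(I2) = n(S2O3^2-)/2 = 4.35 × 10^-3 mol
From the 2:5 ratio, n(MnO4^-) in the aliquot = 2/5 × 4.35 × 10^-3 = 1.74 × 10^-3 mol
[MnO4^-] = 1.74 × 10^-3 / 0.00982 = 0.177 mol/L

0.177 mol/L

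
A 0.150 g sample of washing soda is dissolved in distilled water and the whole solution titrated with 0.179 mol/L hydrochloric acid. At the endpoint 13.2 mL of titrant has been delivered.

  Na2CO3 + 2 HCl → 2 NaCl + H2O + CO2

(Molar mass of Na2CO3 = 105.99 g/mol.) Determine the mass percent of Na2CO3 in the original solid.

n(HCl) = 0.0132 L × 0.179 mol/L = 2.36 × 10^-3 mol
From the 1:2 ratio, n(Na2CO3) = 1/2 × 2.36 × 10^-3 = 1.18 × 10^-3 mol
mass of Na2CO3 = 1.18 × 10^-3 × 105.99 g/mol = 0.125 g
% Na2CO3 = 0.125 / 0.150 × 100 = 83.5 %

83.5 %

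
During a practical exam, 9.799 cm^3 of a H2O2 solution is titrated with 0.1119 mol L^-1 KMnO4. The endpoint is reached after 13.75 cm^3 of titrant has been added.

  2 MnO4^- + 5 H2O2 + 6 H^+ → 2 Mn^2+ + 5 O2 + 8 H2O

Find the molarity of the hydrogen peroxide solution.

n(KMnO4) = 0.01375 L × 0.1119 mol/L = 1.539 × 10^-3 mol
From the 5:2 mole ratio, n(H2O2) = 5/2 × 1.539 × 10^-3 = 3.847 × 10^-3 mol
[H2O2] = 3.847 × 10^-3 mol / 0.009799 L = 0.3925 mol/L

0.3925 mol/L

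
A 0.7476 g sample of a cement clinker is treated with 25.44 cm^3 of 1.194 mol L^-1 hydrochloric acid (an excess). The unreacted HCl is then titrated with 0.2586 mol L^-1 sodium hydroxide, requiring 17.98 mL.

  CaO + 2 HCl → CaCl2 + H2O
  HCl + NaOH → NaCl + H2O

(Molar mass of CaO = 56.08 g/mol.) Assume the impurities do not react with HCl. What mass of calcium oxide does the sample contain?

0.7213 g

n(HCl) added = 0.02544 × 1.194 = 0.03038 mol
n(NaOH) used in back-titration = 0.01798 × 0.2586 = 4.650 × 10^-3 mol
n(HCl) left over = 4.650 × 10^-3 mol (1:1 ratio)
n(HCl) consumed by analyte = 0.03038 − 4.650 × 10^-3 = 0.02573 mol
From the 1:2 ratio, n(CaO) = 1/2 × 0.02573 = 0.01286 mol
mass of CaO = 0.01286 × 56.08 = 0.7213 g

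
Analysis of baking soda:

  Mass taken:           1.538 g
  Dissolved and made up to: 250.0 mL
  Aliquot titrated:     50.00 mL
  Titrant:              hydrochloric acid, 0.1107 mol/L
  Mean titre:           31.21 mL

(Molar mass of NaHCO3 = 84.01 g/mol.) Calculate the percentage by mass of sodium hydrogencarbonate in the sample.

NaHCO3 + HCl → NaCl + H2O + CO2
n(HCl) per titration = 0.03121 × 0.1107 = 3.455 × 10^-3 mol
n(NaHCO3) in each aliquot = 3.455 × 10^-3 mol (1:1 ratio)
n(NaHCO3) in the whole flask = 3.455 × 10^-3 × 250.0/50.00 = 0.01727 mol
mass of NaHCO3 = 0.01727 × 84.01 = 1.451 g
% NaHCO3 = 1.451 / 1.538 × 100 = 94.36 %

94.36 %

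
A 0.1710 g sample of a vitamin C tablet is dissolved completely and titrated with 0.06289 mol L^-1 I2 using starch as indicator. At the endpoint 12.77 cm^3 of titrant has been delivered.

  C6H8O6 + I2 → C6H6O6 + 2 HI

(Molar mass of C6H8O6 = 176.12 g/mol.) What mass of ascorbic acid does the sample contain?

n(I2) = 0.01277 L × 0.06289 mol/L = 8.031 × 10^-4 mol
n(C6H8O6) = 8.031 × 10^-4 mol (1:1 ratio)
mass of C6H8O6 = 8.031 × 10^-4 × 176.12 g/mol = 0.1414 g

0.1414 g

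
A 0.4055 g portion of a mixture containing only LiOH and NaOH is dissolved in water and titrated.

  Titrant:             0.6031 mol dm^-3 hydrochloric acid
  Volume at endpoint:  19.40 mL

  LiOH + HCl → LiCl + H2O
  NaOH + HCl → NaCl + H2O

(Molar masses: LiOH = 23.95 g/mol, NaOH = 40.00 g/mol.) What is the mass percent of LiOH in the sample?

23.00 %

n(HCl) = 0.01940 × 0.6031 = 0.01170 mol
Let x = n(LiOH), y = n(NaOH).
Titrant: 1x + 1y = 0.01170;  mass: 23.95x + 40.00y = 0.4055
Solving, x = 3.894 × 10^-3 mol, y = 7.806 × 10^-3 mol
mass of LiOH = 3.894 × 10^-3 × 23.95 = 0.09327 g
% LiOH = 0.09327 / 0.4055 × 100 = 23.00 %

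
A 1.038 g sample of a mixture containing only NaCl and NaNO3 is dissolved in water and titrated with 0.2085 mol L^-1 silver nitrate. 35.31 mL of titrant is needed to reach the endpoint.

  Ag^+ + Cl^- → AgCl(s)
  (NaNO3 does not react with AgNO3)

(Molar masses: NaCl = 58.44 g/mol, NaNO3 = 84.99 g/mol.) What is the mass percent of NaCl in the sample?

n(AgNO3) = 0.03531 × 0.2085 = 7.362 × 10^-3 mol
Let x = n(NaCl), y = n(NaNO3).
Titrant: 1x = 7.362 × 10^-3;  mass: 58.44x + 84.99y = 1.038
Solving, x = 7.362 × 10^-3 mol, y = 7.151 × 10^-3 mol
mass of NaCl = 7.362 × 10^-3 × 58.44 = 0.4302 g
% NaCl = 0.4302 / 1.038 × 100 = 41.45 %

41.45 %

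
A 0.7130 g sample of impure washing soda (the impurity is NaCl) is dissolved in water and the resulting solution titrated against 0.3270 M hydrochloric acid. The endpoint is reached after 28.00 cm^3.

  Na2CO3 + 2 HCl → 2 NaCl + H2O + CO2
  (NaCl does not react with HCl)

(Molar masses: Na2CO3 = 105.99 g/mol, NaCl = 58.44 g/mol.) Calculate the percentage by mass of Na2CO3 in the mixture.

68.05 %

n(HCl) = 0.02800 × 0.3270 = 9.156 × 10^-3 mol
Let x = n(Na2CO3), y = n(NaCl).
Titrant: 2x = 9.156 × 10^-3;  mass: 105.99x + 58.44y = 0.7130
Solving, x = 4.578 × 10^-3 mol, y = 3.898 × 10^-3 mol
mass of Na2CO3 = 4.578 × 10^-3 × 105.99 = 0.4852 g
% Na2CO3 = 0.4852 / 0.7130 × 100 = 68.05 %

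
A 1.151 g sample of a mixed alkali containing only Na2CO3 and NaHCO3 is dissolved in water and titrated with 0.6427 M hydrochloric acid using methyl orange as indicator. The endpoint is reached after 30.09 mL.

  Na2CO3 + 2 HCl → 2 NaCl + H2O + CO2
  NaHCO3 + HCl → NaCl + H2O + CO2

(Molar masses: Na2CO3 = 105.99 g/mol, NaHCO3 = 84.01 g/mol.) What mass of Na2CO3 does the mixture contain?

0.8093 g

n(HCl) = 0.03009 × 0.6427 = 0.01934 mol
Let x = n(Na2CO3), y = n(NaHCO3).
Titrant: 2x + 1y = 0.01934;  mass: 105.99x + 84.01y = 1.151
Solving, x = 7.636 × 10^-3 mol, y = 4.067 × 10^-3 mol
mass of Na2CO3 = 7.636 × 10^-3 × 105.99 = 0.8093 g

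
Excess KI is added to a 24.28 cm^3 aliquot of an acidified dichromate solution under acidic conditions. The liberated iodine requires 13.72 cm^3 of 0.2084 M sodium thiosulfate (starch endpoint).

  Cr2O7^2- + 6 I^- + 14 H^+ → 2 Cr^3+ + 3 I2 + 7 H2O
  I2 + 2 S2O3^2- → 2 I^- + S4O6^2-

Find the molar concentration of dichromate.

0.01963 M

n(S2O3^2-) = 0.01372 × 0.2084 = 2.859 × 10^-3 mol
n(I2) = n(S2O3^2-)/2 = 1.430 × 10^-3 mol
From the 1:3 ratio, n(Cr2O7^2-) in the aliquot = 1/3 × 1.430 × 10^-3 = 4.765 × 10^-4 mol
[Cr2O7^2-] = 4.765 × 10^-4 / 0.02428 = 0.01963 mol/L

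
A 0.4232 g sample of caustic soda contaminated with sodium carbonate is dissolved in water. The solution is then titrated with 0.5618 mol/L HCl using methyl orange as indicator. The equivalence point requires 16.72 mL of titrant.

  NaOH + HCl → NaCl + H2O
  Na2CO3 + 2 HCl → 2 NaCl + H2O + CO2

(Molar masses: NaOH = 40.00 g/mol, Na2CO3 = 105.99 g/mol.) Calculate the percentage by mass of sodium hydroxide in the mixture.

n(HCl) = 0.01672 × 0.5618 = 9.393 × 10^-3 mol
Let x = n(NaOH), y = n(Na2CO3).
Titrant: 1x + 2y = 9.393 × 10^-3;  mass: 40.00x + 105.99y = 0.4232
Solving, x = 5.740 × 10^-3 mol, y = 1.826 × 10^-3 mol
mass of NaOH = 5.740 × 10^-3 × 40.00 = 0.2296 g
% NaOH = 0.2296 / 0.4232 × 100 = 54.26 %

54.26 %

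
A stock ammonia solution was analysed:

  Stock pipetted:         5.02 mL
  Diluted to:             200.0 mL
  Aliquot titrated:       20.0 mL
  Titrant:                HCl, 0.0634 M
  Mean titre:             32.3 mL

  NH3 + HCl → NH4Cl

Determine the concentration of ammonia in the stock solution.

4.08 M

n(HCl) = 0.0323 × 0.0634 = 2.05 × 10^-3 mol
n(NH3) in the aliquot = 2.05 × 10^-3 mol (1:1 ratio)
[NH3]_dilute = 2.05 × 10^-3 / 0.0200 = 0.102 mol/L
Dilution factor = 200.0 / 5.02 = 39.84
[NH3]_stock = 0.102 × 39.84 = 4.08 mol/L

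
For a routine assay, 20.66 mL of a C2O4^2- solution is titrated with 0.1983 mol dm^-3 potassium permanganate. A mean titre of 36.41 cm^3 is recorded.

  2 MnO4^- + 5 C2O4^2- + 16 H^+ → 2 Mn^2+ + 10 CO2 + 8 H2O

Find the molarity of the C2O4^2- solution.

0.8737 mol/L

n(KMnO4) = 0.03641 L × 0.1983 mol/L = 7.220 × 10^-3 mol
From the 5:2 mole ratio, n(C2O4^2-) = 5/2 × 7.220 × 10^-3 = 0.01805 mol
[C2O4^2-] = 0.01805 mol / 0.02066 L = 0.8737 mol/L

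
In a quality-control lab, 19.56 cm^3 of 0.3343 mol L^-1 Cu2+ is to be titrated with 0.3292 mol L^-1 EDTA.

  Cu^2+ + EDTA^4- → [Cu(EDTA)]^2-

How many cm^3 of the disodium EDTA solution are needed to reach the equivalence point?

19.86 mL

n(Cu2+) = 0.01956 L × 0.3343 mol/L = 6.539 × 10^-3 mol
n(EDTA) = 6.539 × 10^-3 mol (1:1 stoichiometry)
V(EDTA) = 6.539 × 10^-3 mol / 0.3292 mol/L = 0.01986 L = 19.86 mL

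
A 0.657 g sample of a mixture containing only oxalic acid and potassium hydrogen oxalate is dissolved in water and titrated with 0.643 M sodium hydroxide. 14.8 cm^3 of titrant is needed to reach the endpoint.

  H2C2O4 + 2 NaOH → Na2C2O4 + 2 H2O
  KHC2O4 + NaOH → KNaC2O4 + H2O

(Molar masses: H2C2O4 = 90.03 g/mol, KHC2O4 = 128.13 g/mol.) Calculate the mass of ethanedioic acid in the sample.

0.305 g

n(NaOH) = 0.0148 × 0.643 = 9.52 × 10^-3 mol
Let x = n(H2C2O4), y = n(KHC2O4).
Titrant: 2x + 1y = 9.52 × 10^-3;  mass: 90.03x + 128.13y = 0.657
Solving, x = 3.38 × 10^-3 mol, y = 2.75 × 10^-3 mol
mass of H2C2O4 = 3.38 × 10^-3 × 90.03 = 0.305 g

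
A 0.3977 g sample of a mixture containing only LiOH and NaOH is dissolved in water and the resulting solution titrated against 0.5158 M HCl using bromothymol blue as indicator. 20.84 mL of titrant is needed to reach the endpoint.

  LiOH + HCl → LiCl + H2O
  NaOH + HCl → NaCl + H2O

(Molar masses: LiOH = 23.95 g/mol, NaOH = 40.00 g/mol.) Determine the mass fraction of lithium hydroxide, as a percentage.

n(HCl) = 0.02084 × 0.5158 = 0.01075 mol
Let x = n(LiOH), y = n(NaOH).
Titrant: 1x + 1y = 0.01075;  mass: 23.95x + 40.00y = 0.3977
Solving, x = 2.011 × 10^-3 mol, y = 8.739 × 10^-3 mol
mass of LiOH = 2.011 × 10^-3 × 23.95 = 0.04815 g
% LiOH = 0.04815 / 0.3977 × 100 = 12.11 %

12.11 %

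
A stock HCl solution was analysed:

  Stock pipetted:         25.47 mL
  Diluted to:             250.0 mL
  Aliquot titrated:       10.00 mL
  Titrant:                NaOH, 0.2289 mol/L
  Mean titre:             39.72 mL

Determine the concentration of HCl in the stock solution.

HCl + NaOH → NaCl + H2O
n(NaOH) = 0.03972 × 0.2289 = 9.092 × 10^-3 mol
n(HCl) in the aliquot = 9.092 × 10^-3 mol (1:1 ratio)
[HCl]_dilute = 9.092 × 10^-3 / 0.01000 = 0.9092 mol/L
Dilution factor = 250.0 / 25.47 = 9.815
[HCl]_stock = 0.9092 × 9.815 = 8.924 mol/L

8.924 mol/L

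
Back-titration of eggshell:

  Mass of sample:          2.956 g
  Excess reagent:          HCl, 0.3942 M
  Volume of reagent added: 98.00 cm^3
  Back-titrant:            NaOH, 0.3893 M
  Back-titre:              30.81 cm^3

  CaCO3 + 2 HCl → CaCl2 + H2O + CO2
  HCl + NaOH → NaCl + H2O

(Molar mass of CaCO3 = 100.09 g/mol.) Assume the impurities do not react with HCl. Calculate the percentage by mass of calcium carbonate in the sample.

n(HCl) added = 0.09800 × 0.3942 = 0.03863 mol
n(NaOH) used in back-titration = 0.03081 × 0.3893 = 0.01199 mol
n(HCl) left over = 0.01199 mol (1:1 ratio)
n(HCl) consumed by analyte = 0.03863 − 0.01199 = 0.02664 mol
From the 1:2 ratio, n(CaCO3) = 1/2 × 0.02664 = 0.01332 mol
mass of CaCO3 = 0.01332 × 100.09 = 1.333 g
% CaCO3 = 1.333 / 2.956 × 100 = 45.10 %

45.10 %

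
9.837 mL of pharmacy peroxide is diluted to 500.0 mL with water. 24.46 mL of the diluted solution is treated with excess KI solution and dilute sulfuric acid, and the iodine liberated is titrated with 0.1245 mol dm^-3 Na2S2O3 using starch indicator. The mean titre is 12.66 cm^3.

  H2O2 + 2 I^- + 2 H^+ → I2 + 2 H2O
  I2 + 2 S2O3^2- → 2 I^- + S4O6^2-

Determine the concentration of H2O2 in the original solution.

1.638 mol/L

n(S2O3^2-) = 0.01266 × 0.1245 = 1.576 × 10^-3 mol
n(I2) = n(S2O3^2-)/2 = 7.881 × 10^-4 mol
n(H2O2) in the aliquot = 7.881 × 10^-4 mol (1:1 ratio)
[H2O2]_dilute = 7.881 × 10^-4 / 0.02446 = 0.03222 mol/L
[H2O2]_original = 0.03222 × 500.0/9.837 = 1.638 mol/L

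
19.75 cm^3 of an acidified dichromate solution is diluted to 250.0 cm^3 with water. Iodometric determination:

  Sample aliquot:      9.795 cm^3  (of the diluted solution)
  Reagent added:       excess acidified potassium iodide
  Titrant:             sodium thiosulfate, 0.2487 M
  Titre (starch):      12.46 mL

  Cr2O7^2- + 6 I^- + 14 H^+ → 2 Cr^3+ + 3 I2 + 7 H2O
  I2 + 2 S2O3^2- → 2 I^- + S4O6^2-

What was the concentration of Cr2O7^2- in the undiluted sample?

0.6674 M

n(S2O3^2-) = 0.01246 × 0.2487 = 3.099 × 10^-3 mol
n(I2) = n(S2O3^2-)/2 = 1.549 × 10^-3 mol
From the 1:3 ratio, n(Cr2O7^2-) in the aliquot = 1/3 × 1.549 × 10^-3 = 5.165 × 10^-4 mol
[Cr2O7^2-]_dilute = 5.165 × 10^-4 / 0.009795 = 0.05273 mol/L
[Cr2O7^2-]_original = 0.05273 × 250.0/19.75 = 0.6674 mol/L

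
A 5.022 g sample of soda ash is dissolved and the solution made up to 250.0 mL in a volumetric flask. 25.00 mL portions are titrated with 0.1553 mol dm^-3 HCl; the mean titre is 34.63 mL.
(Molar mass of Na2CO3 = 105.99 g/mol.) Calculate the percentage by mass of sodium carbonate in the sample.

Na2CO3 + 2 HCl → 2 NaCl + H2O + CO2
n(HCl) per titration = 0.03463 × 0.1553 = 5.378 × 10^-3 mol
From the 1:2 ratio, n(Na2CO3) in each aliquot = 1/2 × 5.378 × 10^-3 = 2.689 × 10^-3 mol
n(Na2CO3) in the whole flask = 2.689 × 10^-3 × 250.0/25.00 = 0.02689 mol
mass of Na2CO3 = 0.02689 × 105.99 = 2.850 g
% Na2CO3 = 2.850 / 5.022 × 100 = 56.75 %

56.75 %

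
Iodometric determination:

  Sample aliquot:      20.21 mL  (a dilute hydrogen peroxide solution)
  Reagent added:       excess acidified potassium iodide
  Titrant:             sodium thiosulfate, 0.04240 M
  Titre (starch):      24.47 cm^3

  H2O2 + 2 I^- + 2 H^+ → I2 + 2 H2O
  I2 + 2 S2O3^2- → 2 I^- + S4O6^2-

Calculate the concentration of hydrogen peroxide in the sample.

n(S2O3^2-) = 0.02447 × 0.04240 = 1.038 × 10^-3 mol
n(I2) = n(S2O3^2-)/2 = 5.188 × 10^-4 mol
n(H2O2) in the aliquot = 5.188 × 10^-4 mol (1:1 ratio)
[H2O2] = 5.188 × 10^-4 / 0.02021 = 0.02567 mol/L

0.02567 M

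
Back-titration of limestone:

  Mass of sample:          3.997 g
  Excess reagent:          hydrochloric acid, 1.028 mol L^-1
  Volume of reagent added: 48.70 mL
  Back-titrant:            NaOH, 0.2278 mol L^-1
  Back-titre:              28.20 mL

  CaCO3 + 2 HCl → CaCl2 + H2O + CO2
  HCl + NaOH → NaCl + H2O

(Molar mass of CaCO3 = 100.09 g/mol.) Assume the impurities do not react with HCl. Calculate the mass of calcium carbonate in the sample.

n(HCl) added = 0.04870 × 1.028 = 0.05006 mol
n(NaOH) used in back-titration = 0.02820 × 0.2278 = 6.424 × 10^-3 mol
n(HCl) left over = 6.424 × 10^-3 mol (1:1 ratio)
n(HCl) consumed by analyte = 0.05006 − 6.424 × 10^-3 = 0.04364 mol
From the 1:2 ratio, n(CaCO3) = 1/2 × 0.04364 = 0.02182 mol
mass of CaCO3 = 0.02182 × 100.09 = 2.184 g

2.184 g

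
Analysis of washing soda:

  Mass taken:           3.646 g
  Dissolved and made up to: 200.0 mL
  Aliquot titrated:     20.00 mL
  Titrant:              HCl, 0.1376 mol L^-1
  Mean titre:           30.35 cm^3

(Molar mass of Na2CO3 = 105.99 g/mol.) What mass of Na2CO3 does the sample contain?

Na2CO3 + 2 HCl → 2 NaCl + H2O + CO2
n(HCl) per titration = 0.03035 × 0.1376 = 4.176 × 10^-3 mol
From the 1:2 ratio, n(Na2CO3) in each aliquot = 1/2 × 4.176 × 10^-3 = 2.088 × 10^-3 mol
n(Na2CO3) in the whole flask = 2.088 × 10^-3 × 200.0/20.00 = 0.02088 mol
mass of Na2CO3 = 0.02088 × 105.99 = 2.213 g

2.213 g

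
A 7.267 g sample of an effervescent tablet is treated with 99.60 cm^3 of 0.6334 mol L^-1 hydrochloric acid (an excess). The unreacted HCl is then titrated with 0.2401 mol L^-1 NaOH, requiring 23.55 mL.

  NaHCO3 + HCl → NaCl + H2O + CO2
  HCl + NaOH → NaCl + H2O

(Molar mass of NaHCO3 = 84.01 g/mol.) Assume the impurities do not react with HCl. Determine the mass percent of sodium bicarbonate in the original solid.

n(HCl) added = 0.09960 × 0.6334 = 0.06309 mol
n(NaOH) used in back-titration = 0.02355 × 0.2401 = 5.654 × 10^-3 mol
n(HCl) left over = 5.654 × 10^-3 mol (1:1 ratio)
n(HCl) consumed by analyte = 0.06309 − 5.654 × 10^-3 = 0.05743 mol
n(NaHCO3) = 0.05743 mol (1:1 ratio)
mass of NaHCO3 = 0.05743 × 84.01 = 4.825 g
% NaHCO3 = 4.825 / 7.267 × 100 = 66.39 %

66.39 %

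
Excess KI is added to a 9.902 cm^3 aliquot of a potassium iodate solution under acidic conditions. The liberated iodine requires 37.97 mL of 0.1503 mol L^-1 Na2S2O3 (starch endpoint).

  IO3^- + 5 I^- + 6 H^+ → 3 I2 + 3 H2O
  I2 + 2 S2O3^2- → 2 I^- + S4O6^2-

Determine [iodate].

0.09606 mol/L

n(S2O3^2-) = 0.03797 × 0.1503 = 5.707 × 10^-3 mol
n(I2) = n(S2O3^2-)/2 = 2.853 × 10^-3 mol
From the 1:3 ratio, n(IO3^-) in the aliquot = 1/3 × 2.853 × 10^-3 = 9.511 × 10^-4 mol
[IO3^-] = 9.511 × 10^-4 / 0.009902 = 0.09606 mol/L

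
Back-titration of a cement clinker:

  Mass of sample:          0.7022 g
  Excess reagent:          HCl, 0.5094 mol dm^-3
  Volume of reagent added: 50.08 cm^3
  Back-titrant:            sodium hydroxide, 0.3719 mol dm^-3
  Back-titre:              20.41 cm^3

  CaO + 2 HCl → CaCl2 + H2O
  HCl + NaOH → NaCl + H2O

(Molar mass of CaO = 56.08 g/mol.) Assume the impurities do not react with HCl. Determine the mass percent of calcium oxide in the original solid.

71.56 %

n(HCl) added = 0.05008 × 0.5094 = 0.02551 mol
n(NaOH) used in back-titration = 0.02041 × 0.3719 = 7.590 × 10^-3 mol
n(HCl) left over = 7.590 × 10^-3 mol (1:1 ratio)
n(HCl) consumed by analyte = 0.02551 − 7.590 × 10^-3 = 0.01792 mol
From the 1:2 ratio, n(CaO) = 1/2 × 0.01792 = 8.960 × 10^-3 mol
mass of CaO = 8.960 × 10^-3 × 56.08 = 0.5025 g
% CaO = 0.5025 / 0.7022 × 100 = 71.56 %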